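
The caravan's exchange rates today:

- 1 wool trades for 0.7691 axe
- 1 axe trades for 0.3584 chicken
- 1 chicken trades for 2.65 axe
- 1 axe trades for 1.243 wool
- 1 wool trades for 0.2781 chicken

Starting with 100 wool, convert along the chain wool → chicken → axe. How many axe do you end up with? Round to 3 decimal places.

100 wool × 0.2781 = 27.81 chicken
27.81 chicken × 2.65 = 73.6965 axe

73.697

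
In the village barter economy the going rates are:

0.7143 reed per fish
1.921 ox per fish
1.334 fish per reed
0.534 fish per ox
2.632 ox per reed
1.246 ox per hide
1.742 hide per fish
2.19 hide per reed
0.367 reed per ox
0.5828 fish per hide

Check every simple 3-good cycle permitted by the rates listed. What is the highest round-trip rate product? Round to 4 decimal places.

1.1591

hide→ox→fish→hide: 1.246 × 0.534 × 1.742 = 1.15906
ox→fish→reed→ox: 0.534 × 0.7143 × 2.632 = 1.00394
hide→ox→reed→hide: 1.246 × 0.367 × 2.19 = 1.00145
ox→reed→fish→ox: 0.367 × 1.334 × 1.921 = 0.94048
hide→fish→reed→hide: 0.5828 × 0.7143 × 2.19 = 0.91168
Maximum is hide→ox→fish→hide at 1.1591; arbitrage exists.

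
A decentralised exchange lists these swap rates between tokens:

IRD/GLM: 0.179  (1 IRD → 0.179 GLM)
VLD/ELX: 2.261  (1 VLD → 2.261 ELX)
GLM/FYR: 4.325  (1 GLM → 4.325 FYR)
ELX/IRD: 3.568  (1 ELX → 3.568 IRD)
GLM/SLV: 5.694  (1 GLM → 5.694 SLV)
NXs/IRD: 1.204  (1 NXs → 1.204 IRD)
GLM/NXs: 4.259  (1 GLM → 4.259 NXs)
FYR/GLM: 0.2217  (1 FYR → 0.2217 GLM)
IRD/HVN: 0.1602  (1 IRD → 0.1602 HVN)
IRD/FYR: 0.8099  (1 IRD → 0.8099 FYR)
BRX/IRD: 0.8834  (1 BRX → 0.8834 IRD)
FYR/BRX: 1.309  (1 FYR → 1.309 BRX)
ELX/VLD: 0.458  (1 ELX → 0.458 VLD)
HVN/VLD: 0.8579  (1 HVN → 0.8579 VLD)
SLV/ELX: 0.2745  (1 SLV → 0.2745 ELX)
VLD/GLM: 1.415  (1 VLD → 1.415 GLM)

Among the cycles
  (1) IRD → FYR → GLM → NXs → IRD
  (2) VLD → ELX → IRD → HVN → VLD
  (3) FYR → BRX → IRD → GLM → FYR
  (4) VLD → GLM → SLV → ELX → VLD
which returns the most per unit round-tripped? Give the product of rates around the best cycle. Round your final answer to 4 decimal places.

1.1087

(1) 0.8099 × 0.2217 × 4.259 × 1.204 = 0.92073
(2) 2.261 × 3.568 × 0.1602 × 0.8579 = 1.10873
(3) 1.309 × 0.8834 × 0.179 × 4.325 = 0.89523
(4) 1.415 × 5.694 × 0.2745 × 0.458 = 1.01294
Highest is cycle (2) at 1.1087 (>1, arbitrage).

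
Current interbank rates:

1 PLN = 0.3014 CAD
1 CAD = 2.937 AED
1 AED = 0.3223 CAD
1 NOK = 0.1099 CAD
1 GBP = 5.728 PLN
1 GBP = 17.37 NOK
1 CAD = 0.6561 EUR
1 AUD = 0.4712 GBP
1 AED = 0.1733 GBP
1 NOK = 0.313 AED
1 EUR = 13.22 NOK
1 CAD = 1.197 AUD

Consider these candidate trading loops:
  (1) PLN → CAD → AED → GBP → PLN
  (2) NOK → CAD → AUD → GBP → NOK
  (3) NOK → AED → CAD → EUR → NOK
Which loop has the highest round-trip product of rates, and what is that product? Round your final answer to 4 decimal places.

1.0767

(1) 0.3014 × 2.937 × 0.1733 × 5.728 = 0.87872
(2) 0.1099 × 1.197 × 0.4712 × 17.37 = 1.07671
(3) 0.313 × 0.3223 × 0.6561 × 13.22 = 0.87500
Highest is cycle (2) at 1.0767 (>1, arbitrage).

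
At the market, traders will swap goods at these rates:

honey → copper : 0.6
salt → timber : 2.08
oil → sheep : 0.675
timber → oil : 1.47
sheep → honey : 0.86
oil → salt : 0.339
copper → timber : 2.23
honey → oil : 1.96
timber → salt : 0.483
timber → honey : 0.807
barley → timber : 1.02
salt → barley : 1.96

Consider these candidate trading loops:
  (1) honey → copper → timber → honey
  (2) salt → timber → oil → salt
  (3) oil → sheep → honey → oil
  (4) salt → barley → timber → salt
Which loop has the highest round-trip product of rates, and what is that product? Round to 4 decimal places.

(1) 0.6 × 2.23 × 0.807 = 1.07977
(2) 2.08 × 1.47 × 0.339 = 1.03653
(3) 0.675 × 0.86 × 1.96 = 1.13778
(4) 1.96 × 1.02 × 0.483 = 0.96561
Highest is cycle (3) at 1.1378 (>1, arbitrage).

1.1378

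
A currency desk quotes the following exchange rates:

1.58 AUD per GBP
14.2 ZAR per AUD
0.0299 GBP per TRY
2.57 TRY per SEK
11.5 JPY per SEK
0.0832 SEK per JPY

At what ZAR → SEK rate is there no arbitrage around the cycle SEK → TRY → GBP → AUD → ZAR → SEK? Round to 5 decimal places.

0.58003

Known legs of the cycle: 2.57 × 0.0299 × 1.58 × 14.2 = 1.724049548
For no arbitrage the full-cycle product must be 1, so the missing rate is 1 / 1.724049548 ≈ 0.5800297.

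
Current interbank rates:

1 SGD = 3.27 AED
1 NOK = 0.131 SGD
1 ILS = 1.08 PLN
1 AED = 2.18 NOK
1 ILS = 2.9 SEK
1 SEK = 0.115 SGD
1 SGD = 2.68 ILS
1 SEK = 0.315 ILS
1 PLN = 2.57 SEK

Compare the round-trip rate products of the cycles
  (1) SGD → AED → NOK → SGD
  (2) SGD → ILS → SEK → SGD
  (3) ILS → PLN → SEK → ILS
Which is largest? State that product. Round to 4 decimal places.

(1) 3.27 × 2.18 × 0.131 = 0.93385
(2) 2.68 × 2.9 × 0.115 = 0.89378
(3) 1.08 × 2.57 × 0.315 = 0.87431
Highest is cycle (1) at 0.9338 (≤1, no arbitrage).

0.9338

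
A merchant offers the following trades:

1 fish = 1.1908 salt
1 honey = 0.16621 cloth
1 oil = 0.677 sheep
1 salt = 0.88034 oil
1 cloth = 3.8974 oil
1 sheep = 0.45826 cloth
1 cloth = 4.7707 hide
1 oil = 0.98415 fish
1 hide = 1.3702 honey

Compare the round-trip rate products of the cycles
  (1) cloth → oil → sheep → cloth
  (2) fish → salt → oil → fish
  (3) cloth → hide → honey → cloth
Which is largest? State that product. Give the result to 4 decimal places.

1.2091

(1) 3.8974 × 0.677 × 0.45826 = 1.20914
(2) 1.1908 × 0.88034 × 0.98415 = 1.03169
(3) 4.7707 × 1.3702 × 0.16621 = 1.08648
Highest is cycle (1) at 1.2091 (>1, arbitrage).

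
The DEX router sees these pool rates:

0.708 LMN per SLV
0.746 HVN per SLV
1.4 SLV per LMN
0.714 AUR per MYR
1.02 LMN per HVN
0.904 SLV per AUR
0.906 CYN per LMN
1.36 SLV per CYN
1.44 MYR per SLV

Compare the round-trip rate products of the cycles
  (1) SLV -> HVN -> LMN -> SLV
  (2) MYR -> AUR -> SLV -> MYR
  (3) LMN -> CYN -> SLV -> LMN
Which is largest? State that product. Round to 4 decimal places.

1.0653

(1) 0.746 × 1.02 × 1.4 = 1.06529
(2) 0.714 × 0.904 × 1.44 = 0.92946
(3) 0.906 × 1.36 × 0.708 = 0.87237
Highest is cycle (1) at 1.0653 (>1, arbitrage).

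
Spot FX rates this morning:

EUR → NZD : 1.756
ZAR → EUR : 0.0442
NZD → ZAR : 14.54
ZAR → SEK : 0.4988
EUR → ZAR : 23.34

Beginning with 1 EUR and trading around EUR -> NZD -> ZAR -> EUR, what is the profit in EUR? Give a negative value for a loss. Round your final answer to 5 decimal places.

0.12853

1 EUR × 1.756 = 1.756 NZD
1.756 NZD × 14.54 = 25.53224 ZAR
25.53224 ZAR × 0.0442 = 1.128525008 EUR
Net change: 1.128525008 − 1 = 0.128525008 EUR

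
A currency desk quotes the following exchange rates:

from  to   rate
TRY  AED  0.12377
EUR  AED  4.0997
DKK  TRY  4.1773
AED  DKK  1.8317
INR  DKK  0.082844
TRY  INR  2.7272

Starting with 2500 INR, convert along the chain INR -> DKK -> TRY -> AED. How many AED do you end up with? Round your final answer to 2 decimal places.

2500 INR × 0.082844 = 207.11 DKK
207.11 DKK × 4.1773 = 865.160603 TRY
865.160603 TRY × 0.12377 = 107.08092783331 AED

107.08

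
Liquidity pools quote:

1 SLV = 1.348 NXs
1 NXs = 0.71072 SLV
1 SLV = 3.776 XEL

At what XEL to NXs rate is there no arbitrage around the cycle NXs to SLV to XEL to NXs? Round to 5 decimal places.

Known legs of the cycle: 0.71072 × 3.776 = 2.68367872
For no arbitrage the full-cycle product must be 1, so the missing rate is 1 / 2.68367872 ≈ 0.3726228.

0.37262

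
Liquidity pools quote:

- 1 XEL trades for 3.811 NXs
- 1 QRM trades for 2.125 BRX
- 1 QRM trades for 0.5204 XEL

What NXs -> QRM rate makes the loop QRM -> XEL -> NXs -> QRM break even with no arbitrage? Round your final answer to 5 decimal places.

0.50422

Known legs of the cycle: 0.5204 × 3.811 = 1.9832444
For no arbitrage the full-cycle product must be 1, so the missing rate is 1 / 1.9832444 ≈ 0.5042243.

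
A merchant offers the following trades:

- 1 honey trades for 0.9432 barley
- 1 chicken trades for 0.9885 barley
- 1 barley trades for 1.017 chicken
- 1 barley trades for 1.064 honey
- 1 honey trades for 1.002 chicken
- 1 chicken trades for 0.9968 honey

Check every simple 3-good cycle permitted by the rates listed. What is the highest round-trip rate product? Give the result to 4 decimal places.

chicken→barley→honey→chicken: 0.9885 × 1.064 × 1.002 = 1.05387
chicken→honey→barley→chicken: 0.9968 × 0.9432 × 1.017 = 0.95616
Maximum is chicken→barley→honey→chicken at 1.0539; arbitrage exists.

1.0539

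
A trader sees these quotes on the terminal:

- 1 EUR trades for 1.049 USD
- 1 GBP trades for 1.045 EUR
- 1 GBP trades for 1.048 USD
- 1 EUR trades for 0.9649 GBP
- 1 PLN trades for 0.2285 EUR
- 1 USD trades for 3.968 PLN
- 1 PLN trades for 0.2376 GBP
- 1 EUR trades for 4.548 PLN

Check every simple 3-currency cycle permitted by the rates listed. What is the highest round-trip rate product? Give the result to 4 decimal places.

1.1292

PLN→GBP→EUR→PLN: 0.2376 × 1.045 × 4.548 = 1.12923
PLN→GBP→USD→PLN: 0.2376 × 1.048 × 3.968 = 0.98805
PLN→EUR→USD→PLN: 0.2285 × 1.049 × 3.968 = 0.95112
Maximum is PLN→GBP→EUR→PLN at 1.1292; arbitrage exists.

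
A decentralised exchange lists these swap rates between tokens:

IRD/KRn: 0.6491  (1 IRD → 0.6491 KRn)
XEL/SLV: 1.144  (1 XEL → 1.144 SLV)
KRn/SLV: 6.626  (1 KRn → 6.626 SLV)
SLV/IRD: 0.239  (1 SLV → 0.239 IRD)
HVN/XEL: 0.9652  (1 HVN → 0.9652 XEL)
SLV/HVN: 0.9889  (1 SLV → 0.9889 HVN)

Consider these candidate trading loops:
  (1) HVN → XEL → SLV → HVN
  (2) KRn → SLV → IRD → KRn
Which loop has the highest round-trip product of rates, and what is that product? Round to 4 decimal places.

1.0919

(1) 0.9652 × 1.144 × 0.9889 = 1.09193
(2) 6.626 × 0.239 × 0.6491 = 1.02792
Highest is cycle (1) at 1.0919 (>1, arbitrage).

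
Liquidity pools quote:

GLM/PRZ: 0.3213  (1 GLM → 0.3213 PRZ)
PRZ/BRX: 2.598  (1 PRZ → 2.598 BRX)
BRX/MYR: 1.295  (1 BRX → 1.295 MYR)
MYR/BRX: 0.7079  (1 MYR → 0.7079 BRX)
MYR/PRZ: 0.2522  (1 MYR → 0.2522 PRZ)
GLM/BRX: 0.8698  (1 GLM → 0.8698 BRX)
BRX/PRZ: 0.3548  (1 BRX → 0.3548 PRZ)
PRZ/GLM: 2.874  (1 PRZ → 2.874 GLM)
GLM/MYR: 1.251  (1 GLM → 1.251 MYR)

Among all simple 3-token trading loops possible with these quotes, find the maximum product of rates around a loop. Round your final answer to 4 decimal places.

GLM→MYR→PRZ→GLM: 1.251 × 0.2522 × 2.874 = 0.90675
BRX→PRZ→GLM→BRX: 0.3548 × 2.874 × 0.8698 = 0.88693
BRX→MYR→PRZ→BRX: 1.295 × 0.2522 × 2.598 = 0.84850
Maximum is GLM→MYR→PRZ→GLM at 0.9068; no arbitrage — every cycle loses value.

0.9068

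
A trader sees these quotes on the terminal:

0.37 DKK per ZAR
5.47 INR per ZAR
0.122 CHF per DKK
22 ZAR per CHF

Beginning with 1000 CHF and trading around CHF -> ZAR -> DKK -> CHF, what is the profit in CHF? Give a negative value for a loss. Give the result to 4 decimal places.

-6.9200

1000 CHF × 22 = 22000 ZAR
22000 ZAR × 0.37 = 8140 DKK
8140 DKK × 0.122 = 993.08 CHF
Net change: 993.08 − 1000 = -6.92 CHF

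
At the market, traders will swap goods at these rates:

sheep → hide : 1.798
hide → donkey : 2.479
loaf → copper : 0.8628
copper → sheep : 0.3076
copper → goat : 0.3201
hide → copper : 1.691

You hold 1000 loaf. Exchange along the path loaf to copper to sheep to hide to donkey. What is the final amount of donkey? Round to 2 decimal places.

1000 loaf × 0.8628 = 862.8 copper
862.8 copper × 0.3076 = 265.39728 sheep
265.39728 sheep × 1.798 = 477.18430944 hide
477.18430944 hide × 2.479 = 1182.93990310176 donkey

1182.94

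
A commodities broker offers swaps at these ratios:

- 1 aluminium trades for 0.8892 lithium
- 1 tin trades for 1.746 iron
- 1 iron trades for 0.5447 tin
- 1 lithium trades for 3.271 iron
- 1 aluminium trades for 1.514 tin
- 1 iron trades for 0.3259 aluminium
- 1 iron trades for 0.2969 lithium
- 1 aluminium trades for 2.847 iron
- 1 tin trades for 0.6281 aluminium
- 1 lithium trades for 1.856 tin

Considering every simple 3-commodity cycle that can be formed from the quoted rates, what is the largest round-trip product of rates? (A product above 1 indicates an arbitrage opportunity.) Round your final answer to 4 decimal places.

1.0366

aluminium→lithium→tin→aluminium: 0.8892 × 1.856 × 0.6281 = 1.03659
aluminium→iron→tin→aluminium: 2.847 × 0.5447 × 0.6281 = 0.97403
lithium→tin→iron→lithium: 1.856 × 1.746 × 0.2969 = 0.96213
aluminium→lithium→iron→aluminium: 0.8892 × 3.271 × 0.3259 = 0.94790
aluminium→tin→iron→aluminium: 1.514 × 1.746 × 0.3259 = 0.86150
Maximum is aluminium→lithium→tin→aluminium at 1.0366; arbitrage exists.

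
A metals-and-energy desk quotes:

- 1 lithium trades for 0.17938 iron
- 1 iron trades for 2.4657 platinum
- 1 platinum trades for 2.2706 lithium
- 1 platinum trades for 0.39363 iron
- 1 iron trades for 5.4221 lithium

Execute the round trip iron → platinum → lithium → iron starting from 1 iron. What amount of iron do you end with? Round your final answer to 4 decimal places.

1.0043

1 iron × 2.4657 = 2.4657 platinum
2.4657 platinum × 2.2706 = 5.59861842 lithium
5.59861842 lithium × 0.17938 = 1.0042801721796 iron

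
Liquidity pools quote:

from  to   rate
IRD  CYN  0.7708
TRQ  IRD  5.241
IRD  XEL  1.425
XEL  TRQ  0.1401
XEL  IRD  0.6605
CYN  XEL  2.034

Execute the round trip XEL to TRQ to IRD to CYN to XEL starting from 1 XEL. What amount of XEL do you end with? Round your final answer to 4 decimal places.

1.1512

1 XEL × 0.1401 = 0.1401 TRQ
0.1401 TRQ × 5.241 = 0.7342641 IRD
0.7342641 IRD × 0.7708 = 0.56597076828 CYN
0.56597076828 CYN × 2.034 = 1.15118454268152 XEL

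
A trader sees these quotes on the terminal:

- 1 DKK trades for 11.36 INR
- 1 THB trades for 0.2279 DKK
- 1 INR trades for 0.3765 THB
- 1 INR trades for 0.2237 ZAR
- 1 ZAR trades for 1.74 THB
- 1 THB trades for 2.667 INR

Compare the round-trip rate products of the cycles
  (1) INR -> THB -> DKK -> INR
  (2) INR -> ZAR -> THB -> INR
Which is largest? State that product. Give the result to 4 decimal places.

(1) 0.3765 × 0.2279 × 11.36 = 0.97474
(2) 0.2237 × 1.74 × 2.667 = 1.03810
Highest is cycle (2) at 1.0381 (>1, arbitrage).

1.0381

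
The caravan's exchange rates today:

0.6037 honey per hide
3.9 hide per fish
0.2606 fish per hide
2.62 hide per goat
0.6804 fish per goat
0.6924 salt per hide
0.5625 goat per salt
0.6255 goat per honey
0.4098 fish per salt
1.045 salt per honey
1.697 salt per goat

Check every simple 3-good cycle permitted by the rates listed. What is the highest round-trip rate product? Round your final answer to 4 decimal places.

1.1066

hide→salt→fish→hide: 0.6924 × 0.4098 × 3.9 = 1.10661
hide→salt→goat→hide: 0.6924 × 0.5625 × 2.62 = 1.02042
honey→goat→hide→honey: 0.6255 × 2.62 × 0.6037 = 0.98935
Maximum is hide→salt→fish→hide at 1.1066; arbitrage exists.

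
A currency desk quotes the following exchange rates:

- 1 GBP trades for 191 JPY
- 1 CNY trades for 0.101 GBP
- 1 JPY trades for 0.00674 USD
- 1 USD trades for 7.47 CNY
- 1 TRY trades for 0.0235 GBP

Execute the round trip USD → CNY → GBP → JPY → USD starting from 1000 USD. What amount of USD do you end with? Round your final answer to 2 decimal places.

1000 USD × 7.47 = 7470 CNY
7470 CNY × 0.101 = 754.47 GBP
754.47 GBP × 191 = 144103.77 JPY
144103.77 JPY × 0.00674 = 971.2594098 USD

971.26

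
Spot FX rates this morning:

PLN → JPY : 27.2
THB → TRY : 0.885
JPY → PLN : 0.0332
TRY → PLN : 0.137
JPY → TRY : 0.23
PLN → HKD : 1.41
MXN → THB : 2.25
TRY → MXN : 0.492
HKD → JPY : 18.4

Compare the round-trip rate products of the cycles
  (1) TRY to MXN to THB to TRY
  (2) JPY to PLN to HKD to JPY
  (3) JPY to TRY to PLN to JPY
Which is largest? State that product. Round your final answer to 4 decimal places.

(1) 0.492 × 2.25 × 0.885 = 0.97970
(2) 0.0332 × 1.41 × 18.4 = 0.86134
(3) 0.23 × 0.137 × 27.2 = 0.85707
Highest is cycle (1) at 0.9797 (≤1, no arbitrage).

0.9797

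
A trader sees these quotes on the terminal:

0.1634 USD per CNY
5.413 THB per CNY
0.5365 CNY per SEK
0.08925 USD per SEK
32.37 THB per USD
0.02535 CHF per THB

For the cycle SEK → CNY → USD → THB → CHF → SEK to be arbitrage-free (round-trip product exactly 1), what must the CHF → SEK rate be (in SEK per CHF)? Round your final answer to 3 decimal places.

Known legs of the cycle: 0.5365 × 0.1634 × 32.37 × 0.02535 = 0.07193536334595
For no arbitrage the full-cycle product must be 1, so the missing rate is 1 / 0.07193536334595 ≈ 13.90137.

13.901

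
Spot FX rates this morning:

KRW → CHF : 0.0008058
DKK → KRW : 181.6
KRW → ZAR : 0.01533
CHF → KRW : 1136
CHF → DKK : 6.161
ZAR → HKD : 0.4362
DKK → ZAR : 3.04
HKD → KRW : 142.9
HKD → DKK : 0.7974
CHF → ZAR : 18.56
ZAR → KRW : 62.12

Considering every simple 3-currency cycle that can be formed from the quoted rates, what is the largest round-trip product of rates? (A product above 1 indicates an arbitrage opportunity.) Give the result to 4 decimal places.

1.0574

HKD→DKK→ZAR→HKD: 0.7974 × 3.04 × 0.4362 = 1.05739
HKD→KRW→ZAR→HKD: 142.9 × 0.01533 × 0.4362 = 0.95556
KRW→CHF→ZAR→KRW: 0.0008058 × 18.56 × 62.12 = 0.92904
KRW→CHF→DKK→KRW: 0.0008058 × 6.161 × 181.6 = 0.90156
Maximum is HKD→DKK→ZAR→HKD at 1.0574; arbitrage exists.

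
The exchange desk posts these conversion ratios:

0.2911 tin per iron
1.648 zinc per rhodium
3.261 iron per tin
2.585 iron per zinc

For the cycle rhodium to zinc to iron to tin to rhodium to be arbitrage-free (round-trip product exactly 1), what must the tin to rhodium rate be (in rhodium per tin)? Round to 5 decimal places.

Known legs of the cycle: 1.648 × 2.585 × 0.2911 = 1.240109288
For no arbitrage the full-cycle product must be 1, so the missing rate is 1 / 1.240109288 ≈ 0.8063805.

0.80638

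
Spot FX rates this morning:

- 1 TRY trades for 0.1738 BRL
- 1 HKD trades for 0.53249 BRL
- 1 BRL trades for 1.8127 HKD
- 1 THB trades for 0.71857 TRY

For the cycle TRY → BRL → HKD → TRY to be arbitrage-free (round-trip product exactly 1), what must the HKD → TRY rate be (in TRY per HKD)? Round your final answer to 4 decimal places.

3.1741

Known legs of the cycle: 0.1738 × 1.8127 = 0.31504726
For no arbitrage the full-cycle product must be 1, so the missing rate is 1 / 0.31504726 ≈ 3.174127.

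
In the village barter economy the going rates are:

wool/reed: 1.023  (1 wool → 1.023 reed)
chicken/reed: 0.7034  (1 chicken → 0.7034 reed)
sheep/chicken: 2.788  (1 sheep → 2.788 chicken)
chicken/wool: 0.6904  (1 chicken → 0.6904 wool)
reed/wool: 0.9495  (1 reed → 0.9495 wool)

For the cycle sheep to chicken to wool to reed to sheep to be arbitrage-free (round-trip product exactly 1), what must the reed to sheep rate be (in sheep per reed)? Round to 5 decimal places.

Known legs of the cycle: 2.788 × 0.6904 × 1.023 = 1.9691064096
For no arbitrage the full-cycle product must be 1, so the missing rate is 1 / 1.9691064096 ≈ 0.5078446.

0.50784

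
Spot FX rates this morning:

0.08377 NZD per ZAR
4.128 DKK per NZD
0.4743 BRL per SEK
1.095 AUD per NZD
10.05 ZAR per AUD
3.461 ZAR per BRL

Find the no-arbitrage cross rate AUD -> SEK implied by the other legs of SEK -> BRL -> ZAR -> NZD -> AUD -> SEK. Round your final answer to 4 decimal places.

6.6411

Known legs of the cycle: 0.4743 × 3.461 × 0.08377 × 1.095 = 0.150576555607245
For no arbitrage the full-cycle product must be 1, so the missing rate is 1 / 0.150576555607245 ≈ 6.641140.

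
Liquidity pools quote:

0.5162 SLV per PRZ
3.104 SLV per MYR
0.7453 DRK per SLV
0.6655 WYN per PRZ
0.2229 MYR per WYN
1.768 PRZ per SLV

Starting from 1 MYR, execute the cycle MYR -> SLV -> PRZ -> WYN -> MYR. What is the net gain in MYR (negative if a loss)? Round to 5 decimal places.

1 MYR × 3.104 = 3.104 SLV
3.104 SLV × 1.768 = 5.487872 PRZ
5.487872 PRZ × 0.6655 = 3.652178816 WYN
3.652178816 WYN × 0.2229 = 0.8140706580864 MYR
Net change: 0.8140706580864 − 1 = -0.1859293419136 MYR

-0.18593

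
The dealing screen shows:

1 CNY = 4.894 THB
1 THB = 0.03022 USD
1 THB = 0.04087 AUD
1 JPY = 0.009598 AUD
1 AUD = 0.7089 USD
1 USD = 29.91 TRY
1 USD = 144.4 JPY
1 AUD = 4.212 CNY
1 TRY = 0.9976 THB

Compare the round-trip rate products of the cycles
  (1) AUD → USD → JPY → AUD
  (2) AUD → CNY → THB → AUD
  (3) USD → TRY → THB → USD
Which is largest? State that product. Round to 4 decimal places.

0.9825

(1) 0.7089 × 144.4 × 0.009598 = 0.98250
(2) 4.212 × 4.894 × 0.04087 = 0.84247
(3) 29.91 × 0.9976 × 0.03022 = 0.90171
Highest is cycle (1) at 0.9825 (≤1, no arbitrage).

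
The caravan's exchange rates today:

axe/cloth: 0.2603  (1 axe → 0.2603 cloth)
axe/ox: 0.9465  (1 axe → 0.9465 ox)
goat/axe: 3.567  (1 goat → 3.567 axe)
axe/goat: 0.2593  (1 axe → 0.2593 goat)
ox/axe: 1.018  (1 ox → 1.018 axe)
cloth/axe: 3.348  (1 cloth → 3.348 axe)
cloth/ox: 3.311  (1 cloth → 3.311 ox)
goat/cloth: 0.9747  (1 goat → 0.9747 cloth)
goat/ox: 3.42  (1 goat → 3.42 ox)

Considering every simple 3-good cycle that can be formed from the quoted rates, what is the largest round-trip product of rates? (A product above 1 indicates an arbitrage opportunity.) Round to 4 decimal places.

0.9028

ox→axe→goat→ox: 1.018 × 0.2593 × 3.42 = 0.90277
ox→axe→cloth→ox: 1.018 × 0.2603 × 3.311 = 0.87737
cloth→axe→goat→cloth: 3.348 × 0.2593 × 0.9747 = 0.84617
Maximum is ox→axe→goat→ox at 0.9028; no arbitrage — every cycle loses value.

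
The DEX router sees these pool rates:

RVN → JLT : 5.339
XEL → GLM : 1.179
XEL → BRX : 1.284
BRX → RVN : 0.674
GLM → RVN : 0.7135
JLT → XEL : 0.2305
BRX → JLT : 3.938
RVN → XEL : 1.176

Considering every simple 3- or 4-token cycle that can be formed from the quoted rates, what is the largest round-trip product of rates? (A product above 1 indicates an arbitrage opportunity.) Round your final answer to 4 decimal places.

1.1655

JLT→XEL→BRX→JLT: 0.2305 × 1.284 × 3.938 = 1.16550
JLT→XEL→BRX→RVN→JLT: 0.2305 × 1.284 × 0.674 × 5.339 = 1.06502
JLT→XEL→GLM→RVN→JLT: 0.2305 × 1.179 × 0.7135 × 5.339 = 1.03523
XEL→BRX→RVN→XEL: 1.284 × 0.674 × 1.176 = 1.01773
GLM→RVN→XEL→GLM: 0.7135 × 1.176 × 1.179 = 0.98927
Maximum is JLT→XEL→BRX→JLT at 1.1655; arbitrage exists.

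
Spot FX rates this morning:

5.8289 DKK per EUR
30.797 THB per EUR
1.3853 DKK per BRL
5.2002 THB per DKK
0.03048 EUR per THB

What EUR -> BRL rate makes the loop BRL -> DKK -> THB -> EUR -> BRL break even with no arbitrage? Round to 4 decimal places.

4.5543

Known legs of the cycle: 1.3853 × 5.2002 × 0.03048 = 0.2195729535888
For no arbitrage the full-cycle product must be 1, so the missing rate is 1 / 0.2195729535888 ≈ 4.554295.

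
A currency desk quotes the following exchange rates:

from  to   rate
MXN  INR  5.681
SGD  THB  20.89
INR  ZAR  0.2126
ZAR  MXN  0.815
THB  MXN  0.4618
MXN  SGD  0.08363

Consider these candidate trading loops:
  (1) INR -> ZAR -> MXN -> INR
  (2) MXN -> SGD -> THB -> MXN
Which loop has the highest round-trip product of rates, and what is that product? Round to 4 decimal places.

(1) 0.2126 × 0.815 × 5.681 = 0.98434
(2) 0.08363 × 20.89 × 0.4618 = 0.80678
Highest is cycle (1) at 0.9843 (≤1, no arbitrage).

0.9843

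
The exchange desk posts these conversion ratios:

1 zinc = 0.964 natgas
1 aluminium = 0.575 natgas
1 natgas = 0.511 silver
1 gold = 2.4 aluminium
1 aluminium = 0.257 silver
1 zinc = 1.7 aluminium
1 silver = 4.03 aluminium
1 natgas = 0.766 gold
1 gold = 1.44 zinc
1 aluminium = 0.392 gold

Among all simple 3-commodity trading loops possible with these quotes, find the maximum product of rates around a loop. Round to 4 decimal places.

1.1841

aluminium→natgas→silver→aluminium: 0.575 × 0.511 × 4.03 = 1.18411
gold→zinc→natgas→gold: 1.44 × 0.964 × 0.766 = 1.06333
gold→aluminium→natgas→gold: 2.4 × 0.575 × 0.766 = 1.05708
gold→zinc→aluminium→gold: 1.44 × 1.7 × 0.392 = 0.95962
Maximum is aluminium→natgas→silver→aluminium at 1.1841; arbitrage exists.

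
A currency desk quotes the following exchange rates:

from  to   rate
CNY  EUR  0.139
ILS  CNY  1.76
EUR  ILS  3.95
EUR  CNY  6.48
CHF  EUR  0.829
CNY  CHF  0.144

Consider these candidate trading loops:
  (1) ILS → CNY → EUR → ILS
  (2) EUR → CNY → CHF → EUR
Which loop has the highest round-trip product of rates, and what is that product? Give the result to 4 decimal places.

(1) 1.76 × 0.139 × 3.95 = 0.96633
(2) 6.48 × 0.144 × 0.829 = 0.77356
Highest is cycle (1) at 0.9663 (≤1, no arbitrage).

0.9663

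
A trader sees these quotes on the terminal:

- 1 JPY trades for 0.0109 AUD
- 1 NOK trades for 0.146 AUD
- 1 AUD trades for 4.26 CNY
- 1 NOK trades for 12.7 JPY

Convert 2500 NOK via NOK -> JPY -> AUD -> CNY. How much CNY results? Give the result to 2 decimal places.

1474.28

2500 NOK × 12.7 = 31750 JPY
31750 JPY × 0.0109 = 346.075 AUD
346.075 AUD × 4.26 = 1474.2795 CNY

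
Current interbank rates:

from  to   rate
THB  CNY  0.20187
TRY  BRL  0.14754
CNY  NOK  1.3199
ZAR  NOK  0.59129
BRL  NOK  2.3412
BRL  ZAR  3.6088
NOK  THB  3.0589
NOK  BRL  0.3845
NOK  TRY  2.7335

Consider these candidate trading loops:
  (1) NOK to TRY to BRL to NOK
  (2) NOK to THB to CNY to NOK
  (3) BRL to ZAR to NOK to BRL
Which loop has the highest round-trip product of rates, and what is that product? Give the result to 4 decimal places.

0.9442

(1) 2.7335 × 0.14754 × 2.3412 = 0.94421
(2) 3.0589 × 0.20187 × 1.3199 = 0.81504
(3) 3.6088 × 0.59129 × 0.3845 = 0.82046
Highest is cycle (1) at 0.9442 (≤1, no arbitrage).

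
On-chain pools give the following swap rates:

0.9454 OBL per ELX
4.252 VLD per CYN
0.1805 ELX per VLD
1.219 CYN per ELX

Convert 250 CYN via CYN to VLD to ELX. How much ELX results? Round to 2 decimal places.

191.87

250 CYN × 4.252 = 1063 VLD
1063 VLD × 0.1805 = 191.8715 ELX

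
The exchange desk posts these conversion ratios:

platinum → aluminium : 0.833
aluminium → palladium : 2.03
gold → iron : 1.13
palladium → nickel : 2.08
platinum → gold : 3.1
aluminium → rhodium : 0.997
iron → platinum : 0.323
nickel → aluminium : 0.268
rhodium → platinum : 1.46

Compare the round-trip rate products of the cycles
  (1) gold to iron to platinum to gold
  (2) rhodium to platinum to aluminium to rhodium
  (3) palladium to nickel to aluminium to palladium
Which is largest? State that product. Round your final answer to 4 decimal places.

1.2125

(1) 1.13 × 0.323 × 3.1 = 1.13147
(2) 1.46 × 0.833 × 0.997 = 1.21253
(3) 2.08 × 0.268 × 2.03 = 1.13160
Highest is cycle (2) at 1.2125 (>1, arbitrage).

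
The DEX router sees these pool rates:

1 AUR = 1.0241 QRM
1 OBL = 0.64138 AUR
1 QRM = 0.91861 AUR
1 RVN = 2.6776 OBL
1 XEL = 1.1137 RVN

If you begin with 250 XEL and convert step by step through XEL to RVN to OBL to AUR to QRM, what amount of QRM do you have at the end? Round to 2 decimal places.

489.68

250 XEL × 1.1137 = 278.425 RVN
278.425 RVN × 2.6776 = 745.51078 OBL
745.51078 OBL × 0.64138 = 478.1557040764 AUR
478.1557040764 AUR × 1.0241 = 489.67925654464124 QRM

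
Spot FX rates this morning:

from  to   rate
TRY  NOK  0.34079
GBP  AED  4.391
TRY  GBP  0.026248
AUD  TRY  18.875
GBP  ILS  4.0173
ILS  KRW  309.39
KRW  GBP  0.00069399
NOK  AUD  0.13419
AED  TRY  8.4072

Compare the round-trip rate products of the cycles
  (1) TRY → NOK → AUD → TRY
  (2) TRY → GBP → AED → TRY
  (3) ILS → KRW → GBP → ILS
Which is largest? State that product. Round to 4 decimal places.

0.9690

(1) 0.34079 × 0.13419 × 18.875 = 0.86317
(2) 0.026248 × 4.391 × 8.4072 = 0.96897
(3) 309.39 × 0.00069399 × 4.0173 = 0.86257
Highest is cycle (2) at 0.9690 (≤1, no arbitrage).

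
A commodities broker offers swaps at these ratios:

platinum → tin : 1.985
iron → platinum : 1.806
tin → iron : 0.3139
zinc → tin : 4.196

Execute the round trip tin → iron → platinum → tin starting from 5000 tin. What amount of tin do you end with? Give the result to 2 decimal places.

5626.52

5000 tin × 0.3139 = 1569.5 iron
1569.5 iron × 1.806 = 2834.517 platinum
2834.517 platinum × 1.985 = 5626.516245 tin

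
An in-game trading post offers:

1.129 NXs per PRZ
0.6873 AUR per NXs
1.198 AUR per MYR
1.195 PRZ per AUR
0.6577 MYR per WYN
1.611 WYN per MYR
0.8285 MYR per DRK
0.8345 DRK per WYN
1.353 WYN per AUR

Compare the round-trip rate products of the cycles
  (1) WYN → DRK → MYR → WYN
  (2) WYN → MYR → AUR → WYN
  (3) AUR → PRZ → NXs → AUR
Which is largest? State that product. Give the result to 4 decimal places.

(1) 0.8345 × 0.8285 × 1.611 = 1.11382
(2) 0.6577 × 1.198 × 1.353 = 1.06606
(3) 1.195 × 1.129 × 0.6873 = 0.92727
Highest is cycle (1) at 1.1138 (>1, arbitrage).

1.1138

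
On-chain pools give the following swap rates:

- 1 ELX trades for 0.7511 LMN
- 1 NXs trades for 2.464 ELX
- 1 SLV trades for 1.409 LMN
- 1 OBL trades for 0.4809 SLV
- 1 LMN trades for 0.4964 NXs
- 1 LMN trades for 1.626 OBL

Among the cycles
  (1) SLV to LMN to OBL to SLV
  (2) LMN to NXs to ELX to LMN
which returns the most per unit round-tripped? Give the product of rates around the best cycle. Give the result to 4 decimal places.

1.1018

(1) 1.409 × 1.626 × 0.4809 = 1.10176
(2) 0.4964 × 2.464 × 0.7511 = 0.91869
Highest is cycle (1) at 1.1018 (>1, arbitrage).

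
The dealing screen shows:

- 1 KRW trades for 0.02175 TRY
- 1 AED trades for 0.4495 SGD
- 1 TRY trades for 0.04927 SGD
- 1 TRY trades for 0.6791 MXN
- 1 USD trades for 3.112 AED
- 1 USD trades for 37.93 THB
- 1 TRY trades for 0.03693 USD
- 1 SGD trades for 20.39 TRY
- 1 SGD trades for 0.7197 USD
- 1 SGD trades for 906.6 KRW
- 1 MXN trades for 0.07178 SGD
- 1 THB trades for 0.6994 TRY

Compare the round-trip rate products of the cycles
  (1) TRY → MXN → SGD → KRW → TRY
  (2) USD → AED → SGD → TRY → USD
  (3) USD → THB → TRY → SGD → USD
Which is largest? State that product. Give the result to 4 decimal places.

1.0533

(1) 0.6791 × 0.07178 × 906.6 × 0.02175 = 0.96120
(2) 3.112 × 0.4495 × 20.39 × 0.03693 = 1.05333
(3) 37.93 × 0.6994 × 0.04927 × 0.7197 = 0.94068
Highest is cycle (2) at 1.0533 (>1, arbitrage).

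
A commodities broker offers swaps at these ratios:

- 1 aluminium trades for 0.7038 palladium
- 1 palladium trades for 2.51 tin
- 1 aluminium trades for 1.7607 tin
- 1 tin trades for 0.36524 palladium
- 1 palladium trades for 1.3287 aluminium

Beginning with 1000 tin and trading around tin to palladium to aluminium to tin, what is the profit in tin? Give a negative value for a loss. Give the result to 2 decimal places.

1000 tin × 0.36524 = 365.24 palladium
365.24 palladium × 1.3287 = 485.294388 aluminium
485.294388 aluminium × 1.7607 = 854.4578289516 tin
Net change: 854.4578289516 − 1000 = -145.5421710484 tin

-145.54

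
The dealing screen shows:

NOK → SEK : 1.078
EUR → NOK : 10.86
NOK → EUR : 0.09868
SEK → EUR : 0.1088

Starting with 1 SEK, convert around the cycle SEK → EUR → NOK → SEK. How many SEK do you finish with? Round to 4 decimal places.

1 SEK × 0.1088 = 0.1088 EUR
0.1088 EUR × 10.86 = 1.181568 NOK
1.181568 NOK × 1.078 = 1.273730304 SEK

1.2737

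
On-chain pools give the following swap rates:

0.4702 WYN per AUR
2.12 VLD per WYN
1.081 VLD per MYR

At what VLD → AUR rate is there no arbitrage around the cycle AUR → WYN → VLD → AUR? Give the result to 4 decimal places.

1.0032

Known legs of the cycle: 0.4702 × 2.12 = 0.996824
For no arbitrage the full-cycle product must be 1, so the missing rate is 1 / 0.996824 ≈ 1.003186.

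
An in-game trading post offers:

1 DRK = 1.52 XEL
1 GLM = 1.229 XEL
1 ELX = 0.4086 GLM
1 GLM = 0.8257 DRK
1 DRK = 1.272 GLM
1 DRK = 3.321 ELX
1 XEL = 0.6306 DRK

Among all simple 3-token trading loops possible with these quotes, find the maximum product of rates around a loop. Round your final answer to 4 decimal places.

ELX→GLM→DRK→ELX: 0.4086 × 0.8257 × 3.321 = 1.12044
XEL→DRK→GLM→XEL: 0.6306 × 1.272 × 1.229 = 0.98581
Maximum is ELX→GLM→DRK→ELX at 1.1204; arbitrage exists.

1.1204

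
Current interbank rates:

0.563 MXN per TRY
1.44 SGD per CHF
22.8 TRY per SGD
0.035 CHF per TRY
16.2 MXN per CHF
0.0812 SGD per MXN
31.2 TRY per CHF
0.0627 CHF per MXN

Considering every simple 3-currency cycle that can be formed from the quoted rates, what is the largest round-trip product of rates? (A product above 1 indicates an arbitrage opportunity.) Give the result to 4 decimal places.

1.1491

SGD→TRY→CHF→SGD: 22.8 × 0.035 × 1.44 = 1.14912
MXN→CHF→TRY→MXN: 0.0627 × 31.2 × 0.563 = 1.10136
SGD→TRY→MXN→SGD: 22.8 × 0.563 × 0.0812 = 1.04232
Maximum is SGD→TRY→CHF→SGD at 1.1491; arbitrage exists.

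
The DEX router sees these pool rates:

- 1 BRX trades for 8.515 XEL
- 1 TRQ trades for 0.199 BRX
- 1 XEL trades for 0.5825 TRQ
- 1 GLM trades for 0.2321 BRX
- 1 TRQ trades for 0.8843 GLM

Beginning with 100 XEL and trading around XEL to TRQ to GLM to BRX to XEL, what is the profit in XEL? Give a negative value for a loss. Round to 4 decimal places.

100 XEL × 0.5825 = 58.25 TRQ
58.25 TRQ × 0.8843 = 51.510475 GLM
51.510475 GLM × 0.2321 = 11.9555812475 BRX
11.9555812475 BRX × 8.515 = 101.8017743224625 XEL
Net change: 101.8017743224625 − 100 = 1.8017743224625 XEL

1.8018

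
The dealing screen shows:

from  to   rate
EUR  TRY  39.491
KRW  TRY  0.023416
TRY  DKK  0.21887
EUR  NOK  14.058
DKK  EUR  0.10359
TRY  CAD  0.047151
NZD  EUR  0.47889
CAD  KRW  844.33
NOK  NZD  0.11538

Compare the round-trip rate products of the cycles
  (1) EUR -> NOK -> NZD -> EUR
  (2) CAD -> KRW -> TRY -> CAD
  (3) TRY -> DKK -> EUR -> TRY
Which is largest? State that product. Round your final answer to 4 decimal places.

(1) 14.058 × 0.11538 × 0.47889 = 0.77677
(2) 844.33 × 0.023416 × 0.047151 = 0.93221
(3) 0.21887 × 0.10359 × 39.491 = 0.89537
Highest is cycle (2) at 0.9322 (≤1, no arbitrage).

0.9322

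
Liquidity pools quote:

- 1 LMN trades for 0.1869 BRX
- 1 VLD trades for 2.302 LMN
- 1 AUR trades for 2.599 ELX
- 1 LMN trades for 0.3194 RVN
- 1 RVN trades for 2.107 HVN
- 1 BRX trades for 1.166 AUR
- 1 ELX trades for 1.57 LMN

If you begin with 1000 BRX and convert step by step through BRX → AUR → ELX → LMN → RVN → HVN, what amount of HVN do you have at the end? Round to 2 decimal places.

3201.87

1000 BRX × 1.166 = 1166 AUR
1166 AUR × 2.599 = 3030.434 ELX
3030.434 ELX × 1.57 = 4757.78138 LMN
4757.78138 LMN × 0.3194 = 1519.635372772 RVN
1519.635372772 RVN × 2.107 = 3201.871730430604 HVN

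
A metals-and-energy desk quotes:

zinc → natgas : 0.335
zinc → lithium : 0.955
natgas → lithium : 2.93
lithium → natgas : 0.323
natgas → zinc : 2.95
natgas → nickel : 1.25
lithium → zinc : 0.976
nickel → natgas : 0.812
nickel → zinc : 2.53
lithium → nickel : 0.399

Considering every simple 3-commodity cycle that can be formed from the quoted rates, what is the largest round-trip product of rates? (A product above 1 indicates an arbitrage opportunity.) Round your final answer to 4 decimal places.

1.0594

nickel→zinc→natgas→nickel: 2.53 × 0.335 × 1.25 = 1.05944
nickel→zinc→lithium→nickel: 2.53 × 0.955 × 0.399 = 0.96404
zinc→natgas→lithium→zinc: 0.335 × 2.93 × 0.976 = 0.95799
nickel→natgas→lithium→nickel: 0.812 × 2.93 × 0.399 = 0.94928
zinc→lithium→natgas→zinc: 0.955 × 0.323 × 2.95 = 0.90997
Maximum is nickel→zinc→natgas→nickel at 1.0594; arbitrage exists.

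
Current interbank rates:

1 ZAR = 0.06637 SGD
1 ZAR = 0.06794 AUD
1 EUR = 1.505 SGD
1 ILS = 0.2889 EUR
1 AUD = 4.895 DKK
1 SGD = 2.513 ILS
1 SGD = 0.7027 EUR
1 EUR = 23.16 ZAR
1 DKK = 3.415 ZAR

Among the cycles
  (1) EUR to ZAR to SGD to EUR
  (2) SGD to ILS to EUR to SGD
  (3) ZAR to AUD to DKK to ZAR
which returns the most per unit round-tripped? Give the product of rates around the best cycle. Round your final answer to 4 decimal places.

1.1357

(1) 23.16 × 0.06637 × 0.7027 = 1.08014
(2) 2.513 × 0.2889 × 1.505 = 1.09264
(3) 0.06794 × 4.895 × 3.415 = 1.13571
Highest is cycle (3) at 1.1357 (>1, arbitrage).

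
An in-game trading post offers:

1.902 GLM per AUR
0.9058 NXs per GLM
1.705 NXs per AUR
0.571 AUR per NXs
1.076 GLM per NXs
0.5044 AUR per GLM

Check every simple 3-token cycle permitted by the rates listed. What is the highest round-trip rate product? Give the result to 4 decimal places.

NXs→AUR→GLM→NXs: 0.571 × 1.902 × 0.9058 = 0.98374
NXs→GLM→AUR→NXs: 1.076 × 0.5044 × 1.705 = 0.92536
Maximum is NXs→AUR→GLM→NXs at 0.9837; no arbitrage — every cycle loses value.

0.9837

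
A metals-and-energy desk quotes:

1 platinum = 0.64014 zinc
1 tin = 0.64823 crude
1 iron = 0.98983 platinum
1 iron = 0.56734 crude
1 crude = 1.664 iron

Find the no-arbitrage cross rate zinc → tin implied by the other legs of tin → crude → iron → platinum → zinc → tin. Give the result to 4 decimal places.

Known legs of the cycle: 0.64823 × 1.664 × 0.98983 × 0.64014 = 0.683467748830673664
For no arbitrage the full-cycle product must be 1, so the missing rate is 1 / 0.683467748830673664 ≈ 1.463127.

1.4631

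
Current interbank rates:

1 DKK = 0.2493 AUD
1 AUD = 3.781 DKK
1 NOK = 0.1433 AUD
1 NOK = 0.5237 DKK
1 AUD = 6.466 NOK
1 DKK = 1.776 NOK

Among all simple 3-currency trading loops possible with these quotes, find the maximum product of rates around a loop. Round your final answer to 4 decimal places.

AUD→DKK→NOK→AUD: 3.781 × 1.776 × 0.1433 = 0.96227
AUD→NOK→DKK→AUD: 6.466 × 0.5237 × 0.2493 = 0.84419
Maximum is AUD→DKK→NOK→AUD at 0.9623; no arbitrage — every cycle loses value.

0.9623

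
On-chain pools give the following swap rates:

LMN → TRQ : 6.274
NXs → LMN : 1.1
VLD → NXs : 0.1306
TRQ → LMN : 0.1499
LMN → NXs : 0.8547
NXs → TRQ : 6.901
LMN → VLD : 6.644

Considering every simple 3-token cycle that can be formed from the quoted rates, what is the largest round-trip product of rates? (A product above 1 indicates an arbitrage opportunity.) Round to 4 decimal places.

LMN→VLD→NXs→LMN: 6.644 × 0.1306 × 1.1 = 0.95448
LMN→NXs→TRQ→LMN: 0.8547 × 6.901 × 0.1499 = 0.88415
Maximum is LMN→VLD→NXs→LMN at 0.9545; no arbitrage — every cycle loses value.

0.9545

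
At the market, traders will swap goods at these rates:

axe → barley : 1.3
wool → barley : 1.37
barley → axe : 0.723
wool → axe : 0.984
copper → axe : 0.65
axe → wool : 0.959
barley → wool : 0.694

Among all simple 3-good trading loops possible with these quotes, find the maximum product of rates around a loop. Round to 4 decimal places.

0.9499

axe→wool→barley→axe: 0.959 × 1.37 × 0.723 = 0.94990
axe→barley→wool→axe: 1.3 × 0.694 × 0.984 = 0.88776
Maximum is axe→wool→barley→axe at 0.9499; no arbitrage — every cycle loses value.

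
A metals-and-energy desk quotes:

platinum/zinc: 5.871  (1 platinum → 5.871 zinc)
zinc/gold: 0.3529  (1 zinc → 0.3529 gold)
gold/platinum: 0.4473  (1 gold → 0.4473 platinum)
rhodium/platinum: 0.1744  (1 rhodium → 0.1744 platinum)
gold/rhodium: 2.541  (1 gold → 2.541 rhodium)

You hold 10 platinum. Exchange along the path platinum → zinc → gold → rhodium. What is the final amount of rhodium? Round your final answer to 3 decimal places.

52.646

10 platinum × 5.871 = 58.71 zinc
58.71 zinc × 0.3529 = 20.718759 gold
20.718759 gold × 2.541 = 52.646366619 rhodium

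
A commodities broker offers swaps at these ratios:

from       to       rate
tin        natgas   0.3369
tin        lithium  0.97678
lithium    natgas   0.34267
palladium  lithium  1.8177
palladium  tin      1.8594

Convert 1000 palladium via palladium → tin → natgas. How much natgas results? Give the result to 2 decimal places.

1000 palladium × 1.8594 = 1859.4 tin
1859.4 tin × 0.3369 = 626.43186 natgas

626.43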